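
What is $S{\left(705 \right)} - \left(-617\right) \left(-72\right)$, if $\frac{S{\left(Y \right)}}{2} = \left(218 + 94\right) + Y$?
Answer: $-42390$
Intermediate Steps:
$S{\left(Y \right)} = 624 + 2 Y$ ($S{\left(Y \right)} = 2 \left(\left(218 + 94\right) + Y\right) = 2 \left(312 + Y\right) = 624 + 2 Y$)
$S{\left(705 \right)} - \left(-617\right) \left(-72\right) = \left(624 + 2 \cdot 705\right) - \left(-617\right) \left(-72\right) = \left(624 + 1410\right) - 44424 = 2034 - 44424 = -42390$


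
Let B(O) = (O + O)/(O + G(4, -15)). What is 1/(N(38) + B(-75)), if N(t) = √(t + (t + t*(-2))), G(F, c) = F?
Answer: 71/150 ≈ 0.47333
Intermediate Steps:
B(O) = 2*O/(4 + O) (B(O) = (O + O)/(O + 4) = (2*O)/(4 + O) = 2*O/(4 + O))
N(t) = 0 (N(t) = √(t + (t - 2*t)) = √(t - t) = √0 = 0)
1/(N(38) + B(-75)) = 1/(0 + 2*(-75)/(4 - 75)) = 1/(0 + 2*(-75)/(-71)) = 1/(0 + 2*(-75)*(-1/71)) = 1/(0 + 150/71) = 1/(150/71) = 71/150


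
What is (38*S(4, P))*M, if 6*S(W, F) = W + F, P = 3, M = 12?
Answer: 532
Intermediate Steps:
S(W, F) = F/6 + W/6 (S(W, F) = (W + F)/6 = (F + W)/6 = F/6 + W/6)
(38*S(4, P))*M = (38*((⅙)*3 + (⅙)*4))*12 = (38*(½ + ⅔))*12 = (38*(7/6))*12 = (133/3)*12 = 532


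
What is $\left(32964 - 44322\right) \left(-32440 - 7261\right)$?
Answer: $450923958$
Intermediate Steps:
$\left(32964 - 44322\right) \left(-32440 - 7261\right) = \left(-11358\right) \left(-39701\right) = 450923958$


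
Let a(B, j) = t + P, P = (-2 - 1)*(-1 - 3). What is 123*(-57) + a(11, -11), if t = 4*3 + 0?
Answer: -6987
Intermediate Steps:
t = 12 (t = 12 + 0 = 12)
P = 12 (P = -3*(-4) = 12)
a(B, j) = 24 (a(B, j) = 12 + 12 = 24)
123*(-57) + a(11, -11) = 123*(-57) + 24 = -7011 + 24 = -6987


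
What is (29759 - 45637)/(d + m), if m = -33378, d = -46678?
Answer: 7939/40028 ≈ 0.19834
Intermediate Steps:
(29759 - 45637)/(d + m) = (29759 - 45637)/(-46678 - 33378) = -15878/(-80056) = -15878*(-1/80056) = 7939/40028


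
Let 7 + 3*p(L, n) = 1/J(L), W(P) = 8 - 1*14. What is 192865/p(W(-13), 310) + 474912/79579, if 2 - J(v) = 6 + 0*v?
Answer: -184162273572/2307791 ≈ -79800.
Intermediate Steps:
J(v) = -4 (J(v) = 2 - (6 + 0*v) = 2 - (6 + 0) = 2 - 1*6 = 2 - 6 = -4)
W(P) = -6 (W(P) = 8 - 14 = -6)
p(L, n) = -29/12 (p(L, n) = -7/3 + (⅓)/(-4) = -7/3 + (⅓)*(-¼) = -7/3 - 1/12 = -29/12)
192865/p(W(-13), 310) + 474912/79579 = 192865/(-29/12) + 474912/79579 = 192865*(-12/29) + 474912*(1/79579) = -2314380/29 + 474912/79579 = -184162273572/2307791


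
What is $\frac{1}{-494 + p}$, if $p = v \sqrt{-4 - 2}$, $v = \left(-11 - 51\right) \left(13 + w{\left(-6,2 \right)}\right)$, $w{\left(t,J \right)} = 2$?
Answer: $\frac{i}{2 \left(- 247 i + 465 \sqrt{6}\right)} \approx -9.0919 \cdot 10^{-5} + 0.00041926 i$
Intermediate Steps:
$v = -930$ ($v = \left(-11 - 51\right) \left(13 + 2\right) = \left(-62\right) 15 = -930$)
$p = - 930 i \sqrt{6}$ ($p = - 930 \sqrt{-4 - 2} = - 930 \sqrt{-6} = - 930 i \sqrt{6} \approx - 2278.0 i$)
$\frac{1}{-494 + p} = \frac{1}{-494 - 930 i \sqrt{6}}$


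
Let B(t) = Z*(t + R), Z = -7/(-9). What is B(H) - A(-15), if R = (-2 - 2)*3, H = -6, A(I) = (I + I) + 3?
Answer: 13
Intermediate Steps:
Z = 7/9 (Z = -7*(-1/9) = 7/9 ≈ 0.77778)
A(I) = 3 + 2*I (A(I) = 2*I + 3 = 3 + 2*I)
R = -12 (R = -4*3 = -12)
B(t) = -28/3 + 7*t/9 (B(t) = 7*(t - 12)/9 = 7*(-12 + t)/9 = -28/3 + 7*t/9)
B(H) - A(-15) = (-28/3 + (7/9)*(-6)) - (3 + 2*(-15)) = (-28/3 - 14/3) - (3 - 30) = -14 - 1*(-27) = -14 + 27 = 13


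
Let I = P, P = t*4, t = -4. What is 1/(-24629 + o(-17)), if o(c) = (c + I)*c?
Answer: -1/24068 ≈ -4.1549e-5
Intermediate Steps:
P = -16 (P = -4*4 = -16)
I = -16
o(c) = c*(-16 + c) (o(c) = (c - 16)*c = (-16 + c)*c = c*(-16 + c))
1/(-24629 + o(-17)) = 1/(-24629 - 17*(-16 - 17)) = 1/(-24629 - 17*(-33)) = 1/(-24629 + 561) = 1/(-24068) = -1/24068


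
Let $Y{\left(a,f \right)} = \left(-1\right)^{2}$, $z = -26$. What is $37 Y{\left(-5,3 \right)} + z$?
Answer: $11$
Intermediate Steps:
$Y{\left(a,f \right)} = 1$
$37 Y{\left(-5,3 \right)} + z = 37 \cdot 1 - 26 = 37 - 26 = 11$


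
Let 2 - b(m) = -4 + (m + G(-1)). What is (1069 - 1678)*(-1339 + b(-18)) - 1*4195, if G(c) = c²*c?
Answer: 796031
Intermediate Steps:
G(c) = c³
b(m) = 7 - m (b(m) = 2 - (-4 + (m + (-1)³)) = 2 - (-4 + (m - 1)) = 2 - (-4 + (-1 + m)) = 2 - (-5 + m) = 2 + (5 - m) = 7 - m)
(1069 - 1678)*(-1339 + b(-18)) - 1*4195 = (1069 - 1678)*(-1339 + (7 - 1*(-18))) - 1*4195 = -609*(-1339 + (7 + 18)) - 4195 = -609*(-1339 + 25) - 4195 = -609*(-1314) - 4195 = 800226 - 4195 = 796031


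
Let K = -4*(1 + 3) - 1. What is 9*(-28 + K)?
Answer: -405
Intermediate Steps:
K = -17 (K = -4*4 - 1 = -16 - 1 = -17)
9*(-28 + K) = 9*(-28 - 17) = 9*(-45) = -405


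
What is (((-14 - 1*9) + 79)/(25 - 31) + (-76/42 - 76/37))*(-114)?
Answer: 389652/259 ≈ 1504.4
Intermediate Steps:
(((-14 - 1*9) + 79)/(25 - 31) + (-76/42 - 76/37))*(-114) = (((-14 - 9) + 79)/(-6) + (-76*1/42 - 76*1/37))*(-114) = ((-23 + 79)*(-⅙) + (-38/21 - 76/37))*(-114) = (56*(-⅙) - 3002/777)*(-114) = (-28/3 - 3002/777)*(-114) = -3418/259*(-114) = 389652/259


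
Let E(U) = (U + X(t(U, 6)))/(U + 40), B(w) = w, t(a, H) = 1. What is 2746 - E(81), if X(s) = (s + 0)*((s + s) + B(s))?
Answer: 332182/121 ≈ 2745.3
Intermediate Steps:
X(s) = 3*s² (X(s) = (s + 0)*((s + s) + s) = s*(2*s + s) = s*(3*s) = 3*s²)
E(U) = (3 + U)/(40 + U) (E(U) = (U + 3*1²)/(U + 40) = (U + 3*1)/(40 + U) = (U + 3)/(40 + U) = (3 + U)/(40 + U))
2746 - E(81) = 2746 - (3 + 81)/(40 + 81) = 2746 - 84/121 = 332182/121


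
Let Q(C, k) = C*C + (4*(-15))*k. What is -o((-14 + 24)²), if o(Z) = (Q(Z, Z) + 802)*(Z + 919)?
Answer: -4893238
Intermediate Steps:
Q(C, k) = C² - 60*k
o(Z) = (919 + Z)*(802 + Z² - 60*Z) (o(Z) = ((Z² - 60*Z) + 802)*(Z + 919) = (802 + Z² - 60*Z)*(919 + Z) = (919 + Z)*(802 + Z² - 60*Z))
-o((-14 + 24)²) = -(737038 + ((-14 + 24)²)³ - 54338*(-14 + 24)² + 859*((-14 + 24)²)²) = -(737038 + (10²)³ - 54338*10² + 859*(10²)²) = -(737038 + 100³ - 54338*100 + 859*100²) = -(737038 + 1000000 - 5433800 + 859*10000) = -(737038 + 1000000 - 5433800 + 8590000) = -1*4893238 = -4893238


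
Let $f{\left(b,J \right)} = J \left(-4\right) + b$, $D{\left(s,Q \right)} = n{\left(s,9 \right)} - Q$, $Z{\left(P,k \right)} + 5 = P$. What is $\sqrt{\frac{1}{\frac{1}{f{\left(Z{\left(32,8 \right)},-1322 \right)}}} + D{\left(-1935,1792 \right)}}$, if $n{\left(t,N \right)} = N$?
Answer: $2 \sqrt{883} \approx 59.431$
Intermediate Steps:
$Z{\left(P,k \right)} = -5 + P$
$D{\left(s,Q \right)} = 9 - Q$
$f{\left(b,J \right)} = b - 4 J$ ($f{\left(b,J \right)} = - 4 J + b = b - 4 J$)
$\sqrt{\frac{1}{\frac{1}{f{\left(Z{\left(32,8 \right)},-1322 \right)}}} + D{\left(-1935,1792 \right)}} = \sqrt{\frac{1}{\frac{1}{\left(-5 + 32\right) - -5288}} + \left(9 - 1792\right)} = \sqrt{\frac{1}{\frac{1}{27 + 5288}} + \left(9 - 1792\right)} = \sqrt{\frac{1}{\frac{1}{5315}} - 1783} = \sqrt{5315 - 1783} = \sqrt{3532} = 2 \sqrt{883}$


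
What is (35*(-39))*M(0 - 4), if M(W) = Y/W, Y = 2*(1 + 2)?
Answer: 4095/2 ≈ 2047.5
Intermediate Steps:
Y = 6 (Y = 2*3 = 6)
M(W) = 6/W
(35*(-39))*M(0 - 4) = (35*(-39))*(6/(0 - 4)) = -8190/(-4) = -8190*(-1)/4 = -1365*(-3/2) = 4095/2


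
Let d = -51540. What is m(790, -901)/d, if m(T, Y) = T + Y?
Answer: 37/17180 ≈ 0.0021537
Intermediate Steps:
m(790, -901)/d = (790 - 901)/(-51540) = -111*(-1/51540) = 37/17180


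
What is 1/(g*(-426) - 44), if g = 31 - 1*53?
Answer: 1/9328 ≈ 0.00010720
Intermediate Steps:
g = -22 (g = 31 - 53 = -22)
1/(g*(-426) - 44) = 1/(-22*(-426) - 44) = 1/(9372 - 44) = 1/9328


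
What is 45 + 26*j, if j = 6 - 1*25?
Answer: -449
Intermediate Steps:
j = -19 (j = 6 - 25 = -19)
45 + 26*j = 45 + 26*(-19) = 45 - 494 = -449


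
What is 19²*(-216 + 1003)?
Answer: 284107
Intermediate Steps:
19²*(-216 + 1003) = 361*787 = 284107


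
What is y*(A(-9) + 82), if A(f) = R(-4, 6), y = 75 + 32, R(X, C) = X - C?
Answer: 7704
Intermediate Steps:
y = 107
A(f) = -10 (A(f) = -4 - 1*6 = -4 - 6 = -10)
y*(A(-9) + 82) = 107*(-10 + 82) = 107*72 = 7704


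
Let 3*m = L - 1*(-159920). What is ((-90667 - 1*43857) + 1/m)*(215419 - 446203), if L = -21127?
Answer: 4308965647460736/138793 ≈ 3.1046e+10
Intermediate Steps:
m = 138793/3 (m = (-21127 - 1*(-159920))/3 = (-21127 + 159920)/3 = (⅓)*138793 = 138793/3 ≈ 46264.)
((-90667 - 1*43857) + 1/m)*(215419 - 446203) = ((-90667 - 1*43857) + 1/(138793/3))*(215419 - 446203) = ((-90667 - 43857) + 3/138793)*(-230784) = (-134524 + 3/138793)*(-230784) = -18670989529/138793*(-230784) = 4308965647460736/138793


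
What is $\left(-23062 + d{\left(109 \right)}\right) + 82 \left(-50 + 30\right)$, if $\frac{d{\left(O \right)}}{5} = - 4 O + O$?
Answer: $-26337$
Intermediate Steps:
$d{\left(O \right)} = - 15 O$ ($d{\left(O \right)} = 5 \left(- 4 O + O\right) = 5 \left(- 3 O\right) = - 15 O$)
$\left(-23062 + d{\left(109 \right)}\right) + 82 \left(-50 + 30\right) = \left(-23062 - 1635\right) + 82 \left(-50 + 30\right) = \left(-23062 - 1635\right) + 82 \left(-20\right) = -24697 - 1640 = -26337$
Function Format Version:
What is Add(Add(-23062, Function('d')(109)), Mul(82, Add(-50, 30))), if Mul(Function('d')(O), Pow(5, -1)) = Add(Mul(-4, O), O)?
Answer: -26337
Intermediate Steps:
Function('d')(O) = Mul(-15, O) (Function('d')(O) = Mul(5, Add(Mul(-4, O), O)) = Mul(5, Mul(-3, O)) = Mul(-15, O))
Add(Add(-23062, Function('d')(109)), Mul(82, Add(-50, 30))) = Add(Add(-23062, Mul(-15, 109)), Mul(82, Add(-50, 30))) = Add(Add(-23062, -1635), Mul(82, -20)) = Add(-24697, -1640) = -26337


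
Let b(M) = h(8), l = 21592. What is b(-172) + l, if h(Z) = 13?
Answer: 21605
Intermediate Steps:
b(M) = 13
b(-172) + l = 13 + 21592 = 21605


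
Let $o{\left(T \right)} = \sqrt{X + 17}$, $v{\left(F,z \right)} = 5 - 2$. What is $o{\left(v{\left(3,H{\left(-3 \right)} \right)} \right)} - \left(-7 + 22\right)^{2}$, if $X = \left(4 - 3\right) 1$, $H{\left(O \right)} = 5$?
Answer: $-225 + 3 \sqrt{2} \approx -220.76$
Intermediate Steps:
$X = 1$ ($X = 1 \cdot 1 = 1$)
$v{\left(F,z \right)} = 3$ ($v{\left(F,z \right)} = 5 - 2 = 3$)
$o{\left(T \right)} = 3 \sqrt{2}$ ($o{\left(T \right)} = \sqrt{1 + 17} = \sqrt{18} = 3 \sqrt{2}$)
$o{\left(v{\left(3,H{\left(-3 \right)} \right)} \right)} - \left(-7 + 22\right)^{2} = 3 \sqrt{2} - \left(-7 + 22\right)^{2} = 3 \sqrt{2} - 15^{2} = 3 \sqrt{2} - 225 = -225 + 3 \sqrt{2}$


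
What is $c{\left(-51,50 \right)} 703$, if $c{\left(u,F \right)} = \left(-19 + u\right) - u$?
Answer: $-13357$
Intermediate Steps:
$c{\left(u,F \right)} = -19$
$c{\left(-51,50 \right)} 703 = \left(-19\right) 703 = -13357$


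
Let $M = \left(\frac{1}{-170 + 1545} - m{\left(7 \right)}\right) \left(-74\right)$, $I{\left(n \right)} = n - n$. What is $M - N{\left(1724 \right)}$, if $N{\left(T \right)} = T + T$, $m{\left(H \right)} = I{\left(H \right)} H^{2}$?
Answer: $- \frac{4741074}{1375} \approx -3448.1$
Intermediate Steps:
$I{\left(n \right)} = 0$
$m{\left(H \right)} = 0$ ($m{\left(H \right)} = 0 H^{2} = 0$)
$N{\left(T \right)} = 2 T$
$M = - \frac{74}{1375}$ ($M = \left(\frac{1}{-170 + 1545} - 0\right) \left(-74\right) = \left(\frac{1}{1375} + 0\right) \left(-74\right) = \frac{1}{1375} \left(-74\right) = - \frac{74}{1375} \approx -0.053818$)
$M - N{\left(1724 \right)} = - \frac{74}{1375} - 2 \cdot 1724 = - \frac{74}{1375} - 3448 = - \frac{4741074}{1375}$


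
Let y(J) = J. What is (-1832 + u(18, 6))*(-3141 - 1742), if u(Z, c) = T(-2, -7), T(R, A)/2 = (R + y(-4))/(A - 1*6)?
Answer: 116234932/13 ≈ 8.9412e+6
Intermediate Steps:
T(R, A) = 2*(-4 + R)/(-6 + A) (T(R, A) = 2*((R - 4)/(A - 1*6)) = 2*((-4 + R)/(A - 6)) = 2*((-4 + R)/(-6 + A)) = 2*(-4 + R)/(-6 + A))
u(Z, c) = 12/13 (u(Z, c) = 2*(-4 - 2)/(-6 - 7) = 2*(-6)/(-13) = 2*(-1/13)*(-6) = 12/13)
(-1832 + u(18, 6))*(-3141 - 1742) = (-1832 + 12/13)*(-3141 - 1742) = -23804/13*(-4883) = 116234932/13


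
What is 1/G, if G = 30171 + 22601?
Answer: 1/52772 ≈ 1.8949e-5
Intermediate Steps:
G = 52772
1/G = 1/52772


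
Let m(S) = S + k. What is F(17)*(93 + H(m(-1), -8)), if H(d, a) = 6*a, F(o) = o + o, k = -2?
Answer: 1530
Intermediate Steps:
F(o) = 2*o
m(S) = -2 + S (m(S) = S - 2 = -2 + S)
F(17)*(93 + H(m(-1), -8)) = (2*17)*(93 + 6*(-8)) = 34*(93 - 48) = 34*45 = 1530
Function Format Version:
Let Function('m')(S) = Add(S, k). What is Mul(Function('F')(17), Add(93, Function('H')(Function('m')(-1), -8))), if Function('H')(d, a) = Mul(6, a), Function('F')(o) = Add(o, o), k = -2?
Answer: 1530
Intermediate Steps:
Function('F')(o) = Mul(2, o)
Function('m')(S) = Add(-2, S) (Function('m')(S) = Add(S, -2) = Add(-2, S))
Mul(Function('F')(17), Add(93, Function('H')(Function('m')(-1), -8))) = Mul(Mul(2, 17), Add(93, Mul(6, -8))) = Mul(34, Add(93, -48)) = Mul(34, 45) = 1530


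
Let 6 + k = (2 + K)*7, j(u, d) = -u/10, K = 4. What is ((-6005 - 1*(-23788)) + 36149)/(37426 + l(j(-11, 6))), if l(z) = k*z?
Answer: 67415/46832 ≈ 1.4395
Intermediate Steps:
j(u, d) = -u/10 (j(u, d) = -u*(1/10) = -u/10)
k = 36 (k = -6 + (2 + 4)*7 = -6 + 6*7 = -6 + 42 = 36)
l(z) = 36*z
((-6005 - 1*(-23788)) + 36149)/(37426 + l(j(-11, 6))) = ((-6005 - 1*(-23788)) + 36149)/(37426 + 36*(-1/10*(-11))) = ((-6005 + 23788) + 36149)/(37426 + 36*(11/10)) = (17783 + 36149)/(37426 + 198/5) = 53932/(187328/5) = 53932*(5/187328) = 67415/46832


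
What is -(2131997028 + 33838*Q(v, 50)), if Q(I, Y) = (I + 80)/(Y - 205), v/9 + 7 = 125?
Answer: -330420896344/155 ≈ -2.1317e+9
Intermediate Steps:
v = 1062 (v = -63 + 9*125 = -63 + 1125 = 1062)
Q(I, Y) = (80 + I)/(-205 + Y)
-(2131997028 + 33838*Q(v, 50)) = -(2131997028 + 33838*(80 + 1062)/(-205 + 50)) = -33838/(1/(1142/(-155) + 63006)) = -33838/(1/(-1/155*1142 + 63006)) = -33838/(1/(-1142/155 + 63006)) = -33838/(1/(9764788/155)) = -33838/155/9764788 = -33838*9764788/155 = -330420896344/155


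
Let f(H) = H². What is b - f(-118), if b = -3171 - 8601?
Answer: -25696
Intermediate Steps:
b = -11772
b - f(-118) = -11772 - 1*(-118)² = -11772 - 1*13924 = -11772 - 13924 = -25696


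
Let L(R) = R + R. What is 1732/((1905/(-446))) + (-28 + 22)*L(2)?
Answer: -818192/1905 ≈ -429.50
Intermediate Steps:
L(R) = 2*R
1732/((1905/(-446))) + (-28 + 22)*L(2) = 1732/((1905/(-446))) + (-28 + 22)*(2*2) = 1732/((1905*(-1/446))) - 6*4 = 1732/(-1905/446) - 24 = 1732*(-446/1905) - 24 = -772472/1905 - 24 = -818192/1905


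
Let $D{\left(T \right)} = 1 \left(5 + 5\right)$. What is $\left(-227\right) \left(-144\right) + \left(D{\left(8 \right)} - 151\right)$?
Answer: $32547$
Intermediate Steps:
$D{\left(T \right)} = 10$ ($D{\left(T \right)} = 1 \cdot 10 = 10$)
$\left(-227\right) \left(-144\right) + \left(D{\left(8 \right)} - 151\right) = \left(-227\right) \left(-144\right) + \left(10 - 151\right) = 32688 - 141 = 32547$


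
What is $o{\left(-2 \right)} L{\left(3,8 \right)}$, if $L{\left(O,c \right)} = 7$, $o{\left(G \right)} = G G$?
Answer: $28$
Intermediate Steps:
$o{\left(G \right)} = G^{2}$
$o{\left(-2 \right)} L{\left(3,8 \right)} = \left(-2\right)^{2} \cdot 7 = 4 \cdot 7 = 28$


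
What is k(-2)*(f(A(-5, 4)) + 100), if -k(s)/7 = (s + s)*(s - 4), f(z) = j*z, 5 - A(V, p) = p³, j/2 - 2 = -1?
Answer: 3024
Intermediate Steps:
j = 2 (j = 4 + 2*(-1) = 4 - 2 = 2)
A(V, p) = 5 - p³
f(z) = 2*z
k(s) = -14*s*(-4 + s) (k(s) = -7*(s + s)*(s - 4) = -7*2*s*(-4 + s) = -14*s*(-4 + s))
k(-2)*(f(A(-5, 4)) + 100) = (14*(-2)*(4 - 1*(-2)))*(2*(5 - 1*4³) + 100) = (14*(-2)*(4 + 2))*(2*(5 - 1*64) + 100) = (14*(-2)*6)*(2*(5 - 64) + 100) = -168*(2*(-59) + 100) = -168*(-118 + 100) = -168*(-18) = 3024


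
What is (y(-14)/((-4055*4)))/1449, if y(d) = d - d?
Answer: 0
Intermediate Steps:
y(d) = 0
(y(-14)/((-4055*4)))/1449 = (0/((-4055*4)))/1449 = (0/(-16220))*(1/1449) = (0*(-1/16220))*(1/1449) = 0*(1/1449) = 0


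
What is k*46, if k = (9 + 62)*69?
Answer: 225354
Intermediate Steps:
k = 4899 (k = 71*69 = 4899)
k*46 = 4899*46 = 225354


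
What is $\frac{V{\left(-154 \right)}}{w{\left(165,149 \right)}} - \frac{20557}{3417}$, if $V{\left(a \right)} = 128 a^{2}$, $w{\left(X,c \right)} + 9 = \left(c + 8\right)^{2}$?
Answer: $\frac{2002087}{17085} \approx 117.18$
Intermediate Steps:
$w{\left(X,c \right)} = -9 + \left(8 + c\right)^{2}$ ($w{\left(X,c \right)} = -9 + \left(c + 8\right)^{2} = -9 + \left(8 + c\right)^{2}$)
$\frac{V{\left(-154 \right)}}{w{\left(165,149 \right)}} - \frac{20557}{3417} = \frac{128 \left(-154\right)^{2}}{-9 + \left(8 + 149\right)^{2}} - \frac{20557}{3417} = \frac{128 \cdot 23716}{-9 + 157^{2}} - \frac{20557}{3417} = \frac{3035648}{-9 + 24649} - \frac{20557}{3417} = \frac{3035648}{24640} - \frac{20557}{3417} = 3035648 \cdot \frac{1}{24640} - \frac{20557}{3417} = \frac{616}{5} - \frac{20557}{3417} = \frac{2002087}{17085}$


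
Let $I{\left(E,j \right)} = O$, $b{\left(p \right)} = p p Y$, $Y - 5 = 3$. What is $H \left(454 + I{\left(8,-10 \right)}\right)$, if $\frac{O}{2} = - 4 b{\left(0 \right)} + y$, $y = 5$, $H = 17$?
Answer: $7888$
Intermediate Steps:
$Y = 8$ ($Y = 5 + 3 = 8$)
$b{\left(p \right)} = 8 p^{2}$ ($b{\left(p \right)} = p p 8 = p^{2} \cdot 8 = 8 p^{2}$)
$O = 10$ ($O = 2 \left(- 4 \cdot 8 \cdot 0^{2} + 5\right) = 2 \left(- 4 \cdot 8 \cdot 0 + 5\right) = 2 \left(\left(-4\right) 0 + 5\right) = 2 \left(0 + 5\right) = 2 \cdot 5 = 10$)
$I{\left(E,j \right)} = 10$
$H \left(454 + I{\left(8,-10 \right)}\right) = 17 \left(454 + 10\right) = 17 \cdot 464 = 7888$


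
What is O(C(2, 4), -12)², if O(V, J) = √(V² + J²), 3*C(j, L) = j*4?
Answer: 1360/9 ≈ 151.11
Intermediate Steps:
C(j, L) = 4*j/3 (C(j, L) = (j*4)/3 = (4*j)/3 = 4*j/3)
O(V, J) = √(J² + V²)
O(C(2, 4), -12)² = (√((-12)² + ((4/3)*2)²))² = (√(144 + (8/3)²))² = (√(144 + 64/9))² = (√(1360/9))² = (4*√85/3)² = 1360/9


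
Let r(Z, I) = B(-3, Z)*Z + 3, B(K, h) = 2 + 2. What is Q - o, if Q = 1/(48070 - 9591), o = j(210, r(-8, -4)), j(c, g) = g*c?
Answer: 234337111/38479 ≈ 6090.0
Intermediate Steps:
B(K, h) = 4
r(Z, I) = 3 + 4*Z (r(Z, I) = 4*Z + 3 = 3 + 4*Z)
j(c, g) = c*g
o = -6090 (o = 210*(3 + 4*(-8)) = 210*(3 - 32) = 210*(-29) = -6090)
Q = 1/38479 ≈ 2.5988e-5
Q - o = 1/38479 - 1*(-6090) = 1/38479 + 6090 = 234337111/38479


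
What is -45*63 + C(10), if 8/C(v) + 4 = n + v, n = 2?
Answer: -2834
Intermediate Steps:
C(v) = 8/(-2 + v) (C(v) = 8/(-4 + (2 + v)) = 8/(-2 + v))
-45*63 + C(10) = -45*63 + 8/(-2 + 10) = -2835 + 8/8 = -2835 + 8*(1/8) = -2835 + 1 = -2834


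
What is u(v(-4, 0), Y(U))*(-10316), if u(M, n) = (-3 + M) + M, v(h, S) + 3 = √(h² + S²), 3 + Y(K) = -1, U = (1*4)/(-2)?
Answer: 10316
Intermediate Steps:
U = -2 (U = 4*(-½) = -2)
Y(K) = -4 (Y(K) = -3 - 1 = -4)
v(h, S) = -3 + √(S² + h²) (v(h, S) = -3 + √(h² + S²) = -3 + √(S² + h²))
u(M, n) = -3 + 2*M
u(v(-4, 0), Y(U))*(-10316) = (-3 + 2*(-3 + √(0² + (-4)²)))*(-10316) = (-3 + 2*(-3 + √(0 + 16)))*(-10316) = (-3 + 2*(-3 + √16))*(-10316) = (-3 + 2*(-3 + 4))*(-10316) = (-3 + 2*1)*(-10316) = (-3 + 2)*(-10316) = -1*(-10316) = 10316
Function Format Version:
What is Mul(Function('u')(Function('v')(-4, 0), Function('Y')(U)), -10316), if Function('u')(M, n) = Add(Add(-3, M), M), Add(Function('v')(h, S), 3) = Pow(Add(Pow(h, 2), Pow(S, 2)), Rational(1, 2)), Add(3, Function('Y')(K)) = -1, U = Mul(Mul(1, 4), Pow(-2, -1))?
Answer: 10316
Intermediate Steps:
U = -2 (U = Mul(4, Rational(-1, 2)) = -2)
Function('Y')(K) = -4 (Function('Y')(K) = Add(-3, -1) = -4)
Function('v')(h, S) = Add(-3, Pow(Add(Pow(S, 2), Pow(h, 2)), Rational(1, 2))) (Function('v')(h, S) = Add(-3, Pow(Add(Pow(h, 2), Pow(S, 2)), Rational(1, 2))) = Add(-3, Pow(Add(Pow(S, 2), Pow(h, 2)), Rational(1, 2))))
Function('u')(M, n) = Add(-3, Mul(2, M))
Mul(Function('u')(Function('v')(-4, 0), Function('Y')(U)), -10316) = Mul(Add(-3, Mul(2, Add(-3, Pow(Add(Pow(0, 2), Pow(-4, 2)), Rational(1, 2))))), -10316) = Mul(Add(-3, Mul(2, Add(-3, Pow(Add(0, 16), Rational(1, 2))))), -10316) = Mul(Add(-3, Mul(2, Add(-3, Pow(16, Rational(1, 2))))), -10316) = Mul(Add(-3, Mul(2, Add(-3, 4))), -10316) = Mul(Add(-3, Mul(2, 1)), -10316) = Mul(Add(-3, 2), -10316) = Mul(-1, -10316) = 10316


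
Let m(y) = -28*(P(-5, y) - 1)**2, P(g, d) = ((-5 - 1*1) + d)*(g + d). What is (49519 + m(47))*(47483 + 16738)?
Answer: -5322766784409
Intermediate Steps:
P(g, d) = (-6 + d)*(d + g) (P(g, d) = ((-5 - 1) + d)*(d + g) = (-6 + d)*(d + g))
m(y) = -28*(29 + y**2 - 11*y)**2 (m(y) = -28*((y**2 - 6*y - 6*(-5) + y*(-5)) - 1)**2 = -28*((y**2 - 6*y + 30 - 5*y) - 1)**2 = -28*((30 + y**2 - 11*y) - 1)**2 = -28*(29 + y**2 - 11*y)**2)
(49519 + m(47))*(47483 + 16738) = (49519 - 28*(29 + 47**2 - 11*47)**2)*(47483 + 16738) = (49519 - 28*(29 + 2209 - 517)**2)*64221 = (49519 - 28*1721**2)*64221 = (49519 - 28*2961841)*64221 = (49519 - 82931548)*64221 = -82882029*64221 = -5322766784409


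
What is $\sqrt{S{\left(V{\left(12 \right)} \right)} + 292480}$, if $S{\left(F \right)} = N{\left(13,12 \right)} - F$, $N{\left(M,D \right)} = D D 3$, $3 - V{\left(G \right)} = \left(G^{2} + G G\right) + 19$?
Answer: $28 \sqrt{374} \approx 541.49$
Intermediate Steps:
$V{\left(G \right)} = -16 - 2 G^{2}$ ($V{\left(G \right)} = 3 - \left(\left(G^{2} + G G\right) + 19\right) = 3 - \left(\left(G^{2} + G^{2}\right) + 19\right) = 3 - \left(2 G^{2} + 19\right) = 3 - \left(19 + 2 G^{2}\right) = -16 - 2 G^{2}$)
$N{\left(M,D \right)} = 3 D^{2}$ ($N{\left(M,D \right)} = D^{2} \cdot 3 = 3 D^{2}$)
$S{\left(F \right)} = 432 - F$ ($S{\left(F \right)} = 3 \cdot 12^{2} - F = 3 \cdot 144 - F = 432 - F$)
$\sqrt{S{\left(V{\left(12 \right)} \right)} + 292480} = \sqrt{\left(432 - \left(-16 - 2 \cdot 12^{2}\right)\right) + 292480} = \sqrt{\left(432 - \left(-16 - 288\right)\right) + 292480} = \sqrt{\left(432 - -304\right) + 292480} = \sqrt{\left(432 + 304\right) + 292480} = \sqrt{736 + 292480} = \sqrt{293216} = 28 \sqrt{374}$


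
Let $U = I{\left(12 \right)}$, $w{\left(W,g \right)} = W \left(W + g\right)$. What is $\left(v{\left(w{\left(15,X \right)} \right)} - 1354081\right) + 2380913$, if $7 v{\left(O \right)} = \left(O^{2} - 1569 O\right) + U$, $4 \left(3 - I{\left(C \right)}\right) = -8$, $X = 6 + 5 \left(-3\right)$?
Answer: $1007817$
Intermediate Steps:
$X = -9$ ($X = 6 - 15 = -9$)
$I{\left(C \right)} = 5$ ($I{\left(C \right)} = 3 - -2 = 3 + 2 = 5$)
$U = 5$
$v{\left(O \right)} = \frac{5}{7} - \frac{1569 O}{7} + \frac{O^{2}}{7}$ ($v{\left(O \right)} = \frac{\left(O^{2} - 1569 O\right) + 5}{7} = \frac{5 + O^{2} - 1569 O}{7} = \frac{5}{7} - \frac{1569 O}{7} + \frac{O^{2}}{7}$)
$\left(v{\left(w{\left(15,X \right)} \right)} - 1354081\right) + 2380913 = \left(\left(\frac{5}{7} - \frac{1569 \cdot 15 \left(15 - 9\right)}{7} + \frac{\left(15 \left(15 - 9\right)\right)^{2}}{7}\right) - 1354081\right) + 2380913 = \left(\left(\frac{5}{7} - \frac{1569 \cdot 15 \cdot 6}{7} + \frac{\left(15 \cdot 6\right)^{2}}{7}\right) - 1354081\right) + 2380913 = \left(\left(\frac{5}{7} - \frac{141210}{7} + \frac{90^{2}}{7}\right) - 1354081\right) + 2380913 = \left(\left(\frac{5}{7} - \frac{141210}{7} + \frac{1}{7} \cdot 8100\right) - 1354081\right) + 2380913 = \left(\left(\frac{5}{7} - \frac{141210}{7} + \frac{8100}{7}\right) - 1354081\right) + 2380913 = \left(-19015 - 1354081\right) + 2380913 = -1373096 + 2380913 = 1007817$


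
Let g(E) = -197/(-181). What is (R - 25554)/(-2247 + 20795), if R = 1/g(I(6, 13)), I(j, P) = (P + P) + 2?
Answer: -5033957/3653956 ≈ -1.3777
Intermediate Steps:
I(j, P) = 2 + 2*P (I(j, P) = 2*P + 2 = 2 + 2*P)
g(E) = 197/181 (g(E) = -197*(-1/181) = 197/181)
R = 181/197 (R = 1/(197/181) = 181/197 ≈ 0.91878)
(R - 25554)/(-2247 + 20795) = (181/197 - 25554)/(-2247 + 20795) = -5033957/197/18548 = -5033957/197*1/18548 = -5033957/3653956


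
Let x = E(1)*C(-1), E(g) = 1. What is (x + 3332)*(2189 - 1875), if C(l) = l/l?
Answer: 1046562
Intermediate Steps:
C(l) = 1
x = 1 (x = 1*1 = 1)
(x + 3332)*(2189 - 1875) = (1 + 3332)*(2189 - 1875) = 3333*314 = 1046562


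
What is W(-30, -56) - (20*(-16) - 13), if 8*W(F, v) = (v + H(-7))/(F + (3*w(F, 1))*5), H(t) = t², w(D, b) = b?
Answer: 39967/120 ≈ 333.06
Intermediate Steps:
W(F, v) = (49 + v)/(8*(15 + F)) (W(F, v) = ((v + (-7)²)/(F + (3*1)*5))/8 = ((v + 49)/(F + 3*5))/8 = ((49 + v)/(F + 15))/8 = ((49 + v)/(15 + F))/8 = (49 + v)/(8*(15 + F)))
W(-30, -56) - (20*(-16) - 13) = (49 - 56)/(8*(15 - 30)) - (20*(-16) - 13) = (⅛)*(-7)/(-15) - (-320 - 13) = (⅛)*(-1/15)*(-7) - 1*(-333) = 7/120 + 333 = 39967/120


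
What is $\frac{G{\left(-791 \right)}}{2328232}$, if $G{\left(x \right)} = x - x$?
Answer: $0$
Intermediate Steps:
$G{\left(x \right)} = 0$
$\frac{G{\left(-791 \right)}}{2328232} = \frac{0}{2328232} = 0 \cdot \frac{1}{2328232} = 0$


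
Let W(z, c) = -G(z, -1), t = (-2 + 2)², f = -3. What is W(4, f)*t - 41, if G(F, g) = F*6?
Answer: -41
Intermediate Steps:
t = 0 (t = 0² = 0)
G(F, g) = 6*F
W(z, c) = -6*z
W(4, f)*t - 41 = -6*4*0 - 41 = -24*0 - 41 = 0 - 41 = -41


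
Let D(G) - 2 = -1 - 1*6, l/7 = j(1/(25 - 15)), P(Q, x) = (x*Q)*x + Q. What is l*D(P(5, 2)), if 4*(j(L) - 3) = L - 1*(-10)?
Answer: -1547/8 ≈ -193.38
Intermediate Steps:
P(Q, x) = Q + Q*x² (P(Q, x) = (Q*x)*x + Q = Q*x² + Q = Q + Q*x²)
j(L) = 11/2 + L/4 (j(L) = 3 + (L - 1*(-10))/4 = 3 + (L + 10)/4 = 3 + (10 + L)/4 = 3 + (5/2 + L/4) = 11/2 + L/4)
l = 1547/40 (l = 7*(11/2 + 1/(4*(25 - 15))) = 7*(11/2 + (¼)/10) = 7*(11/2 + (¼)*(⅒)) = 7*(11/2 + 1/40) = 7*(221/40) = 1547/40 ≈ 38.675)
D(G) = -5 (D(G) = 2 + (-1 - 1*6) = 2 + (-1 - 6) = 2 - 7 = -5)
l*D(P(5, 2)) = (1547/40)*(-5) = -1547/8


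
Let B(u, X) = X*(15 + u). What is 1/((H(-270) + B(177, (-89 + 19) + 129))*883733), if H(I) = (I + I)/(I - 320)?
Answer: 59/590692439598 ≈ 9.9883e-11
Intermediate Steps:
H(I) = 2*I/(-320 + I) (H(I) = (2*I)/(-320 + I) = 2*I/(-320 + I))
1/((H(-270) + B(177, (-89 + 19) + 129))*883733) = 1/((2*(-270)/(-320 - 270) + ((-89 + 19) + 129)*(15 + 177))*883733) = (1/883733)/(2*(-270)/(-590) + (-70 + 129)*192) = (1/883733)/(2*(-270)*(-1/590) + 59*192) = (1/883733)/(54/59 + 11328) = (1/883733)/(668406/59) = (59/668406)*(1/883733) = 59/590692439598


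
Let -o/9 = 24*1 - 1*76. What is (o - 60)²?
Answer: 166464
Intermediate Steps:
o = 468 (o = -9*(24*1 - 1*76) = -9*(24 - 76) = -9*(-52) = 468)
(o - 60)² = (468 - 60)² = 408² = 166464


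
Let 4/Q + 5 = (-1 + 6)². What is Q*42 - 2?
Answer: 32/5 ≈ 6.4000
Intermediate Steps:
Q = ⅕ (Q = 4/(-5 + (-1 + 6)²) = 4/(-5 + 5²) = 4/(-5 + 25) = 4/20 = 4*(1/20) = ⅕ ≈ 0.20000)
Q*42 - 2 = (⅕)*42 - 2 = 42/5 - 2 = 32/5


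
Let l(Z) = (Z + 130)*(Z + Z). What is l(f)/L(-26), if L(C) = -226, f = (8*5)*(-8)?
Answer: -60800/113 ≈ -538.05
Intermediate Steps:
f = -320 (f = 40*(-8) = -320)
l(Z) = 2*Z*(130 + Z) (l(Z) = (130 + Z)*(2*Z) = 2*Z*(130 + Z))
l(f)/L(-26) = (2*(-320)*(130 - 320))/(-226) = (2*(-320)*(-190))*(-1/226) = 121600*(-1/226) = -60800/113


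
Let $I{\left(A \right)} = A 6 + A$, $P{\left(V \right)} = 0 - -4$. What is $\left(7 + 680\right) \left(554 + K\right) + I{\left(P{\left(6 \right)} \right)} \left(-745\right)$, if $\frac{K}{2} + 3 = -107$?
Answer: $208598$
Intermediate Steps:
$K = -220$ ($K = -6 + 2 \left(-107\right) = -6 - 214 = -220$)
$P{\left(V \right)} = 4$ ($P{\left(V \right)} = 0 + 4 = 4$)
$I{\left(A \right)} = 7 A$ ($I{\left(A \right)} = 6 A + A = 7 A$)
$\left(7 + 680\right) \left(554 + K\right) + I{\left(P{\left(6 \right)} \right)} \left(-745\right) = \left(7 + 680\right) \left(554 - 220\right) + 7 \cdot 4 \left(-745\right) = 687 \cdot 334 + 28 \left(-745\right) = 229458 - 20860 = 208598$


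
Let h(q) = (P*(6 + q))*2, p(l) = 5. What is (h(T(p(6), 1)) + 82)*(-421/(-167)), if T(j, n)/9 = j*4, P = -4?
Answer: -591926/167 ≈ -3544.5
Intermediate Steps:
T(j, n) = 36*j (T(j, n) = 9*(j*4) = 9*(4*j) = 36*j)
h(q) = -48 - 8*q (h(q) = -4*(6 + q)*2 = (-24 - 4*q)*2 = -48 - 8*q)
(h(T(p(6), 1)) + 82)*(-421/(-167)) = ((-48 - 288*5) + 82)*(-421/(-167)) = ((-48 - 8*180) + 82)*(-421*(-1/167)) = ((-48 - 1440) + 82)*(421/167) = (-1488 + 82)*(421/167) = -1406*421/167 = -591926/167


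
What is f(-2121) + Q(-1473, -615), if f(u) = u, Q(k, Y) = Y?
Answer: -2736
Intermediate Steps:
f(-2121) + Q(-1473, -615) = -2121 - 615 = -2736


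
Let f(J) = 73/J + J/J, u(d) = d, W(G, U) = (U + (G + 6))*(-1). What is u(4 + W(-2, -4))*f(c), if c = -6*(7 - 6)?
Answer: -134/3 ≈ -44.667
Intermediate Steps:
W(G, U) = -6 - G - U (W(G, U) = (U + (6 + G))*(-1) = (6 + G + U)*(-1) = -6 - G - U)
c = -6 (c = -6*1 = -6)
f(J) = 1 + 73/J (f(J) = 73/J + 1 = 1 + 73/J)
u(4 + W(-2, -4))*f(c) = (4 + (-6 - 1*(-2) - 1*(-4)))*((73 - 6)/(-6)) = (4 + (-6 + 2 + 4))*(-1/6*67) = (4 + 0)*(-67/6) = 4*(-67/6) = -134/3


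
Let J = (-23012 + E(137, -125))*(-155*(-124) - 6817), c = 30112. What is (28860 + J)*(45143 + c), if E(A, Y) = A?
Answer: -21349073265075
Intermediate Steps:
J = -283718625 (J = (-23012 + 137)*(-155*(-124) - 6817) = -22875*(19220 - 6817) = -22875*12403 = -283718625)
(28860 + J)*(45143 + c) = (28860 - 283718625)*(45143 + 30112) = -283689765*75255 = -21349073265075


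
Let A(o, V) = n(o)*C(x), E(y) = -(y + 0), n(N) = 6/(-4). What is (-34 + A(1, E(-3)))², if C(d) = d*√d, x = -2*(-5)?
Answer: 3406 + 1020*√10 ≈ 6631.5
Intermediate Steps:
x = 10
n(N) = -3/2 (n(N) = 6*(-¼) = -3/2)
E(y) = -y
C(d) = d^(3/2)
A(o, V) = -15*√10
(-34 + A(1, E(-3)))² = (-34 - 15*√10)²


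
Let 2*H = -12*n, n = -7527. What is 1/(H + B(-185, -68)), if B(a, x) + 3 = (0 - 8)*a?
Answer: 1/46639 ≈ 2.1441e-5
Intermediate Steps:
B(a, x) = -3 - 8*a (B(a, x) = -3 + (0 - 8)*a = -3 - 8*a)
H = 45162 (H = (-12*(-7527))/2 = (½)*90324 = 45162)
1/(H + B(-185, -68)) = 1/(45162 + (-3 - 8*(-185))) = 1/(45162 + (-3 + 1480)) = 1/(45162 + 1477) = 1/46639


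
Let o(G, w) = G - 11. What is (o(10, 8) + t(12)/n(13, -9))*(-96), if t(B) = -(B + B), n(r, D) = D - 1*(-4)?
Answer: -1824/5 ≈ -364.80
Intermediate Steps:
n(r, D) = 4 + D (n(r, D) = D + 4 = 4 + D)
t(B) = -2*B
o(G, w) = -11 + G
(o(10, 8) + t(12)/n(13, -9))*(-96) = ((-11 + 10) + (-2*12)/(4 - 9))*(-96) = (-1 - 24/(-5))*(-96) = (-1 - 24*(-1/5))*(-96) = (-1 + 24/5)*(-96) = (19/5)*(-96) = -1824/5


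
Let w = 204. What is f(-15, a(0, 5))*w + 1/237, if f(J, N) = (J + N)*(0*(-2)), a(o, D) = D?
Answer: 1/237 ≈ 0.0042194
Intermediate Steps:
f(J, N) = 0 (f(J, N) = (J + N)*0 = 0)
f(-15, a(0, 5))*w + 1/237 = 0*204 + 1/237 = 0 + 1/237 = 1/237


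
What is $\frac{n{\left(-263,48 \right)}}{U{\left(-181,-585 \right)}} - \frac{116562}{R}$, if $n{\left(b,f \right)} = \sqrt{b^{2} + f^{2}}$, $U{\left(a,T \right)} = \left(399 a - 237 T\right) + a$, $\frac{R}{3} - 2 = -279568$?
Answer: $\frac{19427}{139783} + \frac{\sqrt{71473}}{66245} \approx 0.14302$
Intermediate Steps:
$R = -838698$ ($R = 6 + 3 \left(-279568\right) = 6 - 838704 = -838698$)
$U{\left(a,T \right)} = - 237 T + 400 a$ ($U{\left(a,T \right)} = \left(- 237 T + 399 a\right) + a = - 237 T + 400 a$)
$\frac{n{\left(-263,48 \right)}}{U{\left(-181,-585 \right)}} - \frac{116562}{R} = \frac{\sqrt{\left(-263\right)^{2} + 48^{2}}}{\left(-237\right) \left(-585\right) + 400 \left(-181\right)} - \frac{116562}{-838698} = \frac{\sqrt{69169 + 2304}}{138645 - 72400} - - \frac{19427}{139783} = \frac{\sqrt{71473}}{66245} + \frac{19427}{139783} = \frac{19427}{139783} + \frac{\sqrt{71473}}{66245}$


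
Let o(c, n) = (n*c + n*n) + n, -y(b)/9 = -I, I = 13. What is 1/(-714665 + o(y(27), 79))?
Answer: -1/699102 ≈ -1.4304e-6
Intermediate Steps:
y(b) = 117 (y(b) = -(-9)*13 = -9*(-13) = 117)
o(c, n) = n + n² + c*n (o(c, n) = (c*n + n²) + n = (n² + c*n) + n = n + n² + c*n)
1/(-714665 + o(y(27), 79)) = 1/(-714665 + 79*(1 + 117 + 79)) = 1/(-714665 + 79*197) = 1/(-714665 + 15563) = 1/(-699102) = -1/699102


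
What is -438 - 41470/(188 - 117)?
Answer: -72568/71 ≈ -1022.1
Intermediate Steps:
-438 - 41470/(188 - 117) = -438 - 41470/71 = -72568/71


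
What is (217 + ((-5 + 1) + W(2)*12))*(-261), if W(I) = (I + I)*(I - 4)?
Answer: -30537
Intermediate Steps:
W(I) = 2*I*(-4 + I) (W(I) = (2*I)*(-4 + I) = 2*I*(-4 + I))
(217 + ((-5 + 1) + W(2)*12))*(-261) = (217 + ((-5 + 1) + (2*2*(-4 + 2))*12))*(-261) = (217 + (-4 + (2*2*(-2))*12))*(-261) = (217 + (-4 - 8*12))*(-261) = (217 + (-4 - 96))*(-261) = (217 - 100)*(-261) = 117*(-261) = -30537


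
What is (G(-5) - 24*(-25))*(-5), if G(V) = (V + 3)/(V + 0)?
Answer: -3002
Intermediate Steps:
G(V) = (3 + V)/V
(G(-5) - 24*(-25))*(-5) = ((3 - 5)/(-5) - 24*(-25))*(-5) = (-⅕*(-2) + 600)*(-5) = (⅖ + 600)*(-5) = (3002/5)*(-5) = -3002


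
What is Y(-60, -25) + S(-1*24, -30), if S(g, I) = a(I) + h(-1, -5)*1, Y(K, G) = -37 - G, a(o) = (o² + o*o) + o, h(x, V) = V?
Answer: 1753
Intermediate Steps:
a(o) = o + 2*o² (a(o) = (o² + o²) + o = 2*o² + o = o + 2*o²)
S(g, I) = -5 + I*(1 + 2*I) (S(g, I) = I*(1 + 2*I) - 5*1 = I*(1 + 2*I) - 5 = -5 + I*(1 + 2*I))
Y(-60, -25) + S(-1*24, -30) = (-37 - 1*(-25)) + (-5 - 30*(1 + 2*(-30))) = (-37 + 25) + (-5 - 30*(1 - 60)) = -12 + (-5 - 30*(-59)) = -12 + (-5 + 1770) = -12 + 1765 = 1753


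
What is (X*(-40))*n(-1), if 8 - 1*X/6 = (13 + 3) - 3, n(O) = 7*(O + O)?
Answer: -16800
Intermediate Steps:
n(O) = 14*O (n(O) = 7*(2*O) = 14*O)
X = -30 (X = 48 - 6*((13 + 3) - 3) = 48 - 6*(16 - 3) = 48 - 6*13 = 48 - 78 = -30)
(X*(-40))*n(-1) = (-30*(-40))*(14*(-1)) = 1200*(-14) = -16800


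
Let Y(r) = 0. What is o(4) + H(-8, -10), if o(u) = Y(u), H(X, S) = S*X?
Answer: 80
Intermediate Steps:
o(u) = 0
o(4) + H(-8, -10) = 0 - 10*(-8) = 0 + 80 = 80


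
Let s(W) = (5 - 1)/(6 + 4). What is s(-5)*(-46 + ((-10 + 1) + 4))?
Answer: -102/5 ≈ -20.400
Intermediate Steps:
s(W) = 2/5 (s(W) = 4/10 = 4*(1/10) = 2/5)
s(-5)*(-46 + ((-10 + 1) + 4)) = 2*(-46 + ((-10 + 1) + 4))/5 = 2*(-46 + (-9 + 4))/5 = 2*(-46 - 5)/5 = (2/5)*(-51) = -102/5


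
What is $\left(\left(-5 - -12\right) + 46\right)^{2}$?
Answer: $2809$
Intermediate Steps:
$\left(\left(-5 - -12\right) + 46\right)^{2} = \left(\left(-5 + 12\right) + 46\right)^{2} = \left(7 + 46\right)^{2} = 53^{2} = 2809$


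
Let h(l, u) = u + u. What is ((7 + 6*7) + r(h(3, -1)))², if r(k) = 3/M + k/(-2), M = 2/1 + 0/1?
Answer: 10609/4 ≈ 2652.3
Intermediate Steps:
h(l, u) = 2*u
M = 2 (M = 2*1 + 0*1 = 2 + 0 = 2)
r(k) = 3/2 - k/2 (r(k) = 3/2 + k/(-2) = 3*(½) + k*(-½) = 3/2 - k/2)
((7 + 6*7) + r(h(3, -1)))² = ((7 + 6*7) + (3/2 - (-1)))² = ((7 + 42) + (3/2 - ½*(-2)))² = (49 + (3/2 + 1))² = (49 + 5/2)² = (103/2)² = 10609/4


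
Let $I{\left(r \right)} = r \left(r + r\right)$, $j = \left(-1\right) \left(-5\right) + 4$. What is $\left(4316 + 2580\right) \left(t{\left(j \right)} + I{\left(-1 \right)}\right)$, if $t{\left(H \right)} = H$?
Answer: $75856$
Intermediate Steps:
$j = 9$ ($j = 5 + 4 = 9$)
$I{\left(r \right)} = 2 r^{2}$ ($I{\left(r \right)} = r 2 r = 2 r^{2}$)
$\left(4316 + 2580\right) \left(t{\left(j \right)} + I{\left(-1 \right)}\right) = \left(4316 + 2580\right) \left(9 + 2 \left(-1\right)^{2}\right) = 6896 \left(9 + 2 \cdot 1\right) = 6896 \left(9 + 2\right) = 6896 \cdot 11 = 75856$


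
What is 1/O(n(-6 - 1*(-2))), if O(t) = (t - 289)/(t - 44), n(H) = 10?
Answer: 34/279 ≈ 0.12186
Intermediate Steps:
O(t) = (-289 + t)/(-44 + t)
1/O(n(-6 - 1*(-2))) = 1/((-289 + 10)/(-44 + 10)) = 1/(-279/(-34)) = 1/(-1/34*(-279)) = 1/(279/34) = 34/279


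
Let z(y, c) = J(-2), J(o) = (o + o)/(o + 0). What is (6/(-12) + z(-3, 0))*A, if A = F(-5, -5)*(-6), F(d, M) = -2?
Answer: 18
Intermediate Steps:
A = 12 (A = -2*(-6) = 12)
J(o) = 2 (J(o) = (2*o)/o = 2)
z(y, c) = 2
(6/(-12) + z(-3, 0))*A = (6/(-12) + 2)*12 = (6*(-1/12) + 2)*12 = (-1/2 + 2)*12 = (3/2)*12 = 18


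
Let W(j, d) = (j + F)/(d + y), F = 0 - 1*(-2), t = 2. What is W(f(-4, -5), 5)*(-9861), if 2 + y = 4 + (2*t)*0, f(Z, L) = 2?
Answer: -39444/7 ≈ -5634.9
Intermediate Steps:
F = 2 (F = 0 + 2 = 2)
y = 2 (y = -2 + (4 + (2*2)*0) = -2 + (4 + 4*0) = -2 + (4 + 0) = -2 + 4 = 2)
W(j, d) = (2 + j)/(2 + d) (W(j, d) = (j + 2)/(d + 2) = (2 + j)/(2 + d))
W(f(-4, -5), 5)*(-9861) = ((2 + 2)/(2 + 5))*(-9861) = (4/7)*(-9861) = -39444/7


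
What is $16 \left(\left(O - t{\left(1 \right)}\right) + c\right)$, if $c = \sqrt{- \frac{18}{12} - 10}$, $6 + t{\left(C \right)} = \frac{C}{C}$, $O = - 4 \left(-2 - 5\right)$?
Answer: $528 + 8 i \sqrt{46} \approx 528.0 + 54.259 i$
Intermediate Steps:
$O = 28$ ($O = \left(-4\right) \left(-7\right) = 28$)
$t{\left(C \right)} = -5$ ($t{\left(C \right)} = -6 + \frac{C}{C} = -6 + 1 = -5$)
$c = \frac{i \sqrt{46}}{2}$ ($c = \sqrt{\left(-18\right) \frac{1}{12} - 10} = \sqrt{- \frac{3}{2} - 10} = \sqrt{- \frac{23}{2}} = \frac{i \sqrt{46}}{2} \approx 3.3912 i$)
$16 \left(\left(O - t{\left(1 \right)}\right) + c\right) = 16 \left(\left(28 - -5\right) + \frac{i \sqrt{46}}{2}\right) = 16 \left(\left(28 + 5\right) + \frac{i \sqrt{46}}{2}\right) = 16 \left(33 + \frac{i \sqrt{46}}{2}\right) = 528 + 8 i \sqrt{46}$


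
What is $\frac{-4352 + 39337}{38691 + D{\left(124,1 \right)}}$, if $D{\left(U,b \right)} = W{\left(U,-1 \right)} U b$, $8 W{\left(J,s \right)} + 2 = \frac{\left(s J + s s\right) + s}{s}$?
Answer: $\frac{34985}{40582} \approx 0.86208$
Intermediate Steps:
$W{\left(J,s \right)} = - \frac{1}{4} + \frac{s + s^{2} + J s}{8 s}$ ($W{\left(J,s \right)} = - \frac{1}{4} + \frac{\left(\left(s J + s s\right) + s\right) \frac{1}{s}}{8} = - \frac{1}{4} + \frac{\left(\left(J s + s^{2}\right) + s\right) \frac{1}{s}}{8} = - \frac{1}{4} + \frac{\left(\left(s^{2} + J s\right) + s\right) \frac{1}{s}}{8} = - \frac{1}{4} + \frac{\left(s + s^{2} + J s\right) \frac{1}{s}}{8} = - \frac{1}{4} + \frac{\frac{1}{s} \left(s + s^{2} + J s\right)}{8} = - \frac{1}{4} + \frac{s + s^{2} + J s}{8 s}$)
$D{\left(U,b \right)} = U b \left(- \frac{1}{4} + \frac{U}{8}\right)$ ($D{\left(U,b \right)} = \left(- \frac{1}{8} + \frac{U}{8} + \frac{1}{8} \left(-1\right)\right) U b = \left(- \frac{1}{8} + \frac{U}{8} - \frac{1}{8}\right) U b = \left(- \frac{1}{4} + \frac{U}{8}\right) U b = U \left(- \frac{1}{4} + \frac{U}{8}\right) b = U b \left(- \frac{1}{4} + \frac{U}{8}\right)$)
$\frac{-4352 + 39337}{38691 + D{\left(124,1 \right)}} = \frac{-4352 + 39337}{38691 + \frac{1}{8} \cdot 124 \cdot 1 \left(-2 + 124\right)} = \frac{34985}{38691 + \frac{1}{8} \cdot 124 \cdot 1 \cdot 122} = \frac{34985}{38691 + 1891} = \frac{34985}{40582}$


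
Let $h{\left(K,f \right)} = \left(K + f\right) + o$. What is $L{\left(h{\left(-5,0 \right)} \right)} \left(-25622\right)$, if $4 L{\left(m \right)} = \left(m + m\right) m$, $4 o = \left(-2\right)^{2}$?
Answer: $-204976$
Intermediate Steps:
$o = 1$ ($o = \frac{\left(-2\right)^{2}}{4} = \frac{1}{4} \cdot 4 = 1$)
$h{\left(K,f \right)} = 1 + K + f$ ($h{\left(K,f \right)} = \left(K + f\right) + 1 = 1 + K + f$)
$L{\left(m \right)} = \frac{m^{2}}{2}$ ($L{\left(m \right)} = \frac{\left(m + m\right) m}{4} = \frac{2 m m}{4} = \frac{2 m^{2}}{4} = \frac{m^{2}}{2}$)
$L{\left(h{\left(-5,0 \right)} \right)} \left(-25622\right) = \frac{\left(1 - 5 + 0\right)^{2}}{2} \left(-25622\right) = \frac{\left(-4\right)^{2}}{2} \left(-25622\right) = \frac{1}{2} \cdot 16 \left(-25622\right) = 8 \left(-25622\right) = -204976$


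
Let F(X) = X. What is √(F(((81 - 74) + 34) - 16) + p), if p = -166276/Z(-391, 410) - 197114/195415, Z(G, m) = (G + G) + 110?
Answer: √604421869066890/1492260 ≈ 16.475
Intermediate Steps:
Z(G, m) = 110 + 2*G (Z(G, m) = 2*G + 110 = 110 + 2*G)
p = 8090090983/32829720 (p = -166276/(110 + 2*(-391)) - 197114/195415 = -166276/(110 - 782) - 197114*1/195415 = -166276/(-672) - 197114/195415 = -166276*(-1/672) - 197114/195415 = 41569/168 - 197114/195415 = 8090090983/32829720 ≈ 246.43)
√(F(((81 - 74) + 34) - 16) + p) = √((((81 - 74) + 34) - 16) + 8090090983/32829720) = √(((7 + 34) - 16) + 8090090983/32829720) = √((41 - 16) + 8090090983/32829720) = √(25 + 8090090983/32829720) = √(8910833983/32829720) = √604421869066890/1492260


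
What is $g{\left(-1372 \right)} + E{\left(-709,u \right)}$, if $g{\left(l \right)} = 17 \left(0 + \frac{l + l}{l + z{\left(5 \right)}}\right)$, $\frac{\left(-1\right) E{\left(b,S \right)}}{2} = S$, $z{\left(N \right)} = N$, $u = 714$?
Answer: $- \frac{1905428}{1367} \approx -1393.9$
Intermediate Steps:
$E{\left(b,S \right)} = - 2 S$
$g{\left(l \right)} = \frac{34 l}{5 + l}$ ($g{\left(l \right)} = 17 \left(0 + \frac{l + l}{l + 5}\right) = 17 \left(0 + \frac{2 l}{5 + l}\right) = 17 \frac{2 l}{5 + l} = \frac{34 l}{5 + l}$)
$g{\left(-1372 \right)} + E{\left(-709,u \right)} = 34 \left(-1372\right) \frac{1}{5 - 1372} - 1428 = 34 \left(-1372\right) \frac{1}{-1367} - 1428 = 34 \left(-1372\right) \left(- \frac{1}{1367}\right) - 1428 = \frac{46648}{1367} - 1428 = - \frac{1905428}{1367}$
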